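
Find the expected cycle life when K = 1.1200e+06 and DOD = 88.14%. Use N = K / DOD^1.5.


Step 1: DOD^1.5 = 88.14^1.5 = 827.48
Step 2: N = 1.1200e+06 / 827.48 = 1354 cycles

1354 cycles


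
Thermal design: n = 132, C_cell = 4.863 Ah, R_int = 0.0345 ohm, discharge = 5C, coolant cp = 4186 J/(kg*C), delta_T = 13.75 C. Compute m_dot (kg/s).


Step 1: I = 5 * 4.863 = 24.315 A
Step 2: Q_cell = I^2 * R = 24.315^2 * 0.0345 = 20.397 W
Step 3: Q_total = 132 * 20.397 = 2692.4 W
Step 4: m_dot = Q_total / (cp * dT) = 2692.4 / (4186 * 13.75) = 0.04678 kg/s

0.04678 kg/s


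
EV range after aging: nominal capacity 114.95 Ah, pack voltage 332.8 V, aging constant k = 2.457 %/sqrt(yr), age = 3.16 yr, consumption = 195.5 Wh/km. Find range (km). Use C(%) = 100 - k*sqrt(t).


Step 1: capacity retention = 100 - 2.457 * sqrt(3.16) = 100 - 2.457 * 1.7776 = 95.632%
Step 2: C_now = 114.95 * 95.632/100 = 109.93 Ah
Step 3: E_pack = V * C_now = 332.8 * 109.93 = 36585 Wh
Step 4: range = E_pack / consumption = 36585 / 195.5 = 187.1 km

187.1 km


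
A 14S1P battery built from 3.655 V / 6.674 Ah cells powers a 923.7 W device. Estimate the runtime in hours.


Step 1: E_pack = Ns * V_cell * Np * C_cell = 14 * 3.655 * 1 * 6.674 = 341.51 Wh
Step 2: t = E_pack / P = 341.51 / 923.7 = 0.3697 hr

0.3697 hr


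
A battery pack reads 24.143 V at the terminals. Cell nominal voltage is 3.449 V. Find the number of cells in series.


Rearranging: n = V_pack / V_cell = 24.143 / 3.449 = 7 cells

7


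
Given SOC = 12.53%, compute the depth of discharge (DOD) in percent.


DOD = 100 - SOC = 100 - 12.53 = 87.47%

87.47%


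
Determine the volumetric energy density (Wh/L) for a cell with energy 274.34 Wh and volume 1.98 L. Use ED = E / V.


Volumetric ED = 274.34 Wh / 1.98 L = 138.6 Wh/L

138.6 Wh/L


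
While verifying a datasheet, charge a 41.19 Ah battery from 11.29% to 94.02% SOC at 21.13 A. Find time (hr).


delta_Ah = 41.19 * (94.02 - 11.29) / 100 = 34.076 Ah
t = delta_Ah / I = 34.076 / 21.13 = 1.613 hr

1.613 hr


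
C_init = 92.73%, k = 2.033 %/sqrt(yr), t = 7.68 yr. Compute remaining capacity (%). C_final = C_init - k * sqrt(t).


Step 1: sqrt(7.68 yr) = 2.7713
Step 2: drop = 2.033 * 2.7713 = 5.6341
Step 3: C_final = 92.73 - 5.6341 = 87.10%

87.10%


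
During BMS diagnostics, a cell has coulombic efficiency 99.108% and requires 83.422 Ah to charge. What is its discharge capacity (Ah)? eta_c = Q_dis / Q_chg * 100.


Q_dis = eta/100 * Q_chg = 99.108/100 * 83.422 = 82.68 Ah

82.68 Ah


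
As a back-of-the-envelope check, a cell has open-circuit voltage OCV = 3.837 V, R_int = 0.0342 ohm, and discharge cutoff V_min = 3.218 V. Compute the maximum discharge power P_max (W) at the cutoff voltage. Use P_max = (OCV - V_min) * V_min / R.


dV = OCV - V_min = 0.619 V (so I_max = dV / R)
P_max = dV * V_min / R = 0.619 * 3.218 / 0.0342 = 58.24 W

58.24 W


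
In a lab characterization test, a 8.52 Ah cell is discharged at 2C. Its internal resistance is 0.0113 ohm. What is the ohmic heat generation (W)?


Step 1: I = C_rate * capacity = 2 * 8.52 = 17.04 A
Step 2: Q = I^2 * R = 17.04^2 * 0.0113 = 290.36 * 0.0113 = 3.281 W

3.281 W


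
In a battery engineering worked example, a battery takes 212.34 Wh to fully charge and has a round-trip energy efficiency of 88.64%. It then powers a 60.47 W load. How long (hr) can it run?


Step 1: E_discharge = eta/100 * E_charge = 88.64/100 * 212.34 = 188.22 Wh
Step 2: t = E_discharge / P = 188.22 / 60.47 = 3.113 hr

3.113 hr


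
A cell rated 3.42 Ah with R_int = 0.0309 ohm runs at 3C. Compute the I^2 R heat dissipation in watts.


Step 1: I = C_rate * capacity = 3 * 3.42 = 10.26 A
Step 2: Q = I^2 * R = 10.26^2 * 0.0309 = 105.27 * 0.0309 = 3.253 W

3.253 W


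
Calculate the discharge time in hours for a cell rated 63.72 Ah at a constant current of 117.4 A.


Runtime = 63.72 Ah / 117.4 A = 0.5428 hr

0.5428 hr


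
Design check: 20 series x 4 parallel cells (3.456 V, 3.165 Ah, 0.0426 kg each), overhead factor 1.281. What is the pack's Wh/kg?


Step 1: V_pack = 20 * 3.456 = 69.12 V
Step 2: C_pack = 4 * 3.165 = 12.66 Ah
Step 3: E_pack = V_pack * C_pack = 69.12 * 12.66 = 875.06 Wh
Step 4: m_pack = 20 * 4 * 0.0426 * 1.281 = 4.3656 kg
Step 5: ED = E_pack / m_pack = 875.06 / 4.3656 = 200.4 Wh/kg

200.4 Wh/kg


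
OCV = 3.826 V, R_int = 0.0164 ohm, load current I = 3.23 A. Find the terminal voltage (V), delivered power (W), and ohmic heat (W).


Step 1: V_terminal = OCV - I*R = 3.826 - 3.23 * 0.0164 = 3.773 V
Step 2: P_out = V_terminal * I = 3.773 * 3.23 = 12.19 W
Step 3: Q = I^2 * R = 3.23^2 * 0.0164 = 0.1711 W

V=3.773 V, P=12.19 W, Q=0.1711 W


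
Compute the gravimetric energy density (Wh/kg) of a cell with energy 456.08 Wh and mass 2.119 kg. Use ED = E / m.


Specific energy = 456.08 Wh / 2.119 kg = 215.2 Wh/kg

215.2 Wh/kg


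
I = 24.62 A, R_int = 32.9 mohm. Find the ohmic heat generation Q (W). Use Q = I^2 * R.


Convert: R = 32.9 mohm = 0.0329 ohm
Q = I^2 * R = 24.62^2 * 0.0329 = 19.94 W

19.94 W


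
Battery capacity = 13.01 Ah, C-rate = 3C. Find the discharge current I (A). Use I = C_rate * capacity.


At 3C: I = 3 * 13.01 Ah = 39.03 A

39.03 A


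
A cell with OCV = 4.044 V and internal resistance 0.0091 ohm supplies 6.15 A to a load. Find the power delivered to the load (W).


Step 1: V_terminal = OCV - I*R = 4.044 - 6.15 * 0.0091 = 3.988 V
Step 2: P_out = V_terminal * I = 3.988 * 6.15 = 24.53 W

24.53 W


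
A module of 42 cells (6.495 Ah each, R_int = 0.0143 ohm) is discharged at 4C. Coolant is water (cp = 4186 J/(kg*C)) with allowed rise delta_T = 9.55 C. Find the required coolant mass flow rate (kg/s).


Step 1: I = 4 * 6.495 = 25.98 A
Step 2: Q_cell = I^2 * R = 25.98^2 * 0.0143 = 9.6519 W
Step 3: Q_total = 42 * 9.6519 = 405.38 W
Step 4: m_dot = Q_total / (cp * dT) = 405.38 / (4186 * 9.55) = 0.01014 kg/s

0.01014 kg/s


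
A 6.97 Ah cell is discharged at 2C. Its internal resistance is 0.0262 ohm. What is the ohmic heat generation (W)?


Step 1: I = C_rate * capacity = 2 * 6.97 = 13.94 A
Step 2: Q = I^2 * R = 13.94^2 * 0.0262 = 194.32 * 0.0262 = 5.091 W

5.091 W


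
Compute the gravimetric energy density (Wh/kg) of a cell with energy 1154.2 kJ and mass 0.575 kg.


Convert: E = 1154.2 kJ = 320.61 Wh
ED = E / m = 320.61 / 0.575 = 557.6 Wh/kg

557.6 Wh/kg


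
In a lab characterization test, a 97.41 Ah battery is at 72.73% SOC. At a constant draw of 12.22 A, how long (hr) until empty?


Step 1: remaining = SOC/100 * C_total = 72.73/100 * 97.41 = 70.846 Ah
Step 2: t = remaining / I = 70.846 / 12.22 = 5.798 hr

5.798 hr


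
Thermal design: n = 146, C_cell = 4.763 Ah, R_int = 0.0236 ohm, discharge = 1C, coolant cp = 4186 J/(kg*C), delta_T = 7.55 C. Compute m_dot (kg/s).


Step 1: I = 1 * 4.763 = 4.763 A
Step 2: Q_cell = I^2 * R = 4.763^2 * 0.0236 = 0.53539 W
Step 3: Q_total = 146 * 0.53539 = 78.167 W
Step 4: m_dot = Q_total / (cp * dT) = 78.167 / (4186 * 7.55) = 0.002473 kg/s

0.002473 kg/s


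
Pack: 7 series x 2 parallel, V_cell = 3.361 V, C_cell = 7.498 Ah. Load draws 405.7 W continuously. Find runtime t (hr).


Step 1: E_pack = Ns * V_cell * Np * C_cell = 7 * 3.361 * 2 * 7.498 = 352.81 Wh
Step 2: t = E_pack / P = 352.81 / 405.7 = 0.8696 hr

0.8696 hr


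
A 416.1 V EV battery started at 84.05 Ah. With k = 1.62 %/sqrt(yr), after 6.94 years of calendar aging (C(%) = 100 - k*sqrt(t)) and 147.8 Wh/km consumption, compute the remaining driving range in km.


Step 1: capacity retention = 100 - 1.62 * sqrt(6.94) = 100 - 1.62 * 2.6344 = 95.732%
Step 2: C_now = 84.05 * 95.732/100 = 80.463 Ah
Step 3: E_pack = V * C_now = 416.1 * 80.463 = 33481 Wh
Step 4: range = E_pack / consumption = 33481 / 147.8 = 226.5 km

226.5 km


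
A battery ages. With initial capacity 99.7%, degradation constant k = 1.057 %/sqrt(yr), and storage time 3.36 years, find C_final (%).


sqrt(t) = sqrt(3.36) = 1.833
C_final = 99.7 - 1.057 * 1.833 = 97.76%

97.76%


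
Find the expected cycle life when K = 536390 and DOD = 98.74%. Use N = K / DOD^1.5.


Step 1: DOD^1.5 = 98.74^1.5 = 981.16
Step 2: N = 536390 / 981.16 = 546.7 cycles

546.7 cycles


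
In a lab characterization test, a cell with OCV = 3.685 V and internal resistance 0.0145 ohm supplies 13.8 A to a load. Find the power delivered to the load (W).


Step 1: V_terminal = OCV - I*R = 3.685 - 13.8 * 0.0145 = 3.4849 V
Step 2: P_out = V_terminal * I = 3.4849 * 13.8 = 48.09 W

48.09 W


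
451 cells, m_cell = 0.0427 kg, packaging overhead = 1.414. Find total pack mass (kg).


m_pack = n * m_cell * overhead = 451 * 0.0427 * 1.414 = 27.23 kg

27.23 kg


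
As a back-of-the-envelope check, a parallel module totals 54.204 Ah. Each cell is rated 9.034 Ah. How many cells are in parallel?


n = C_total / C_cell = 54.204 / 9.034 = 6

6


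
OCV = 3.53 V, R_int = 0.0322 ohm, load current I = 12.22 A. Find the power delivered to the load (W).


Step 1: V_terminal = OCV - I*R = 3.53 - 12.22 * 0.0322 = 3.1365 V
Step 2: P_out = V_terminal * I = 3.1365 * 12.22 = 38.33 W

38.33 W


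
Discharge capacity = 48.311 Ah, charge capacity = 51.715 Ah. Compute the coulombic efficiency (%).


eta_c = Q_dis / Q_chg * 100 = 48.311 / 51.715 * 100 = 93.42%

93.42%


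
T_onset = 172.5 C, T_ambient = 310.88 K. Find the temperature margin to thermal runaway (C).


Convert: T_ambient = 310.88 K = 37.73 C
margin = 172.5 - 37.73 = 134.77 C

134.77 C


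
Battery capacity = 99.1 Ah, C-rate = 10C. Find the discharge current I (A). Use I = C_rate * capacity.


I = C_rate * capacity = 10 * 99.1 = 991 A

991 A


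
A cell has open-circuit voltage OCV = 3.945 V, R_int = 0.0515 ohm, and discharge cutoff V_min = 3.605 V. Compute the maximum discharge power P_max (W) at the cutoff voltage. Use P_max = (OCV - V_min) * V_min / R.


dV = OCV - V_min = 0.34 V (so I_max = dV / R)
P_max = dV * V_min / R = 0.34 * 3.605 / 0.0515 = 23.80 W

23.80 W


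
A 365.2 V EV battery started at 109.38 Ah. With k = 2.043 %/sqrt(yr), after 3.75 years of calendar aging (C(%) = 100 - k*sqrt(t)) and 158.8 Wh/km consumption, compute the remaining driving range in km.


Step 1: capacity retention = 100 - 2.043 * sqrt(3.75) = 100 - 2.043 * 1.9365 = 96.044%
Step 2: C_now = 109.38 * 96.044/100 = 105.05 Ah
Step 3: E_pack = V * C_now = 365.2 * 105.05 = 38364 Wh
Step 4: range = E_pack / consumption = 38364 / 158.8 = 241.6 km

241.6 km


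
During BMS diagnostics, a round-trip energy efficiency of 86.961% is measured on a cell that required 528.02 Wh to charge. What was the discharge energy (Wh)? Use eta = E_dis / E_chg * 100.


E_dis = eta/100 * E_chg = 86.961/100 * 528.02 = 459.2 Wh

459.2 Wh


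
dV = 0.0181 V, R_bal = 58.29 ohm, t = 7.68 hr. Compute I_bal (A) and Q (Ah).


First, Ohm's law: I_bal = 0.0181 V / 58.29 ohm = 3.1052e-04 A
Then Q = I * t = 3.1052e-04 A * 7.68 hr = 0.002385 Ah

I=3.1052e-04 A, Q=0.002385 Ah


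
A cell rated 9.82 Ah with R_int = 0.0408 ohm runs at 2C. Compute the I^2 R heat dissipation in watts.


Step 1: I = C_rate * capacity = 2 * 9.82 = 19.64 A
Step 2: Q = I^2 * R = 19.64^2 * 0.0408 = 385.73 * 0.0408 = 15.74 W

15.74 W


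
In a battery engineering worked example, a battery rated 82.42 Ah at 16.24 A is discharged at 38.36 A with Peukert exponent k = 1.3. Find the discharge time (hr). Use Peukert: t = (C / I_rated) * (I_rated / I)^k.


t_rated = C / I_rated = 82.42 / 16.24 = 5.0751 hr
(I_rated/I)^k = (0.42336)^1.3 = 0.32713
t = t_rated * (I_rated/I)^k = 5.0751 * 0.32713 = 1.660 hr

1.660 hr


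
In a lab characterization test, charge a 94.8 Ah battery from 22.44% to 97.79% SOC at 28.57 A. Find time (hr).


delta_Ah = 94.8 * (97.79 - 22.44) / 100 = 71.432 Ah
t = delta_Ah / I = 71.432 / 28.57 = 2.500 hr

2.500 hr


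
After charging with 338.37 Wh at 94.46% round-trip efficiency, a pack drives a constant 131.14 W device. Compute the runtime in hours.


Step 1: E_discharge = eta/100 * E_charge = 94.46/100 * 338.37 = 319.62 Wh
Step 2: t = E_discharge / P = 319.62 / 131.14 = 2.437 hr

2.437 hr


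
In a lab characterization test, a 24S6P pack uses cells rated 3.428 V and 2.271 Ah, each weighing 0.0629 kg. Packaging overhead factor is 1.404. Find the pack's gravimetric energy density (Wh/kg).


Step 1: V_pack = 24 * 3.428 = 82.272 V
Step 2: C_pack = 6 * 2.271 = 13.626 Ah
Step 3: E_pack = V_pack * C_pack = 82.272 * 13.626 = 1121 Wh
Step 4: m_pack = 24 * 6 * 0.0629 * 1.404 = 12.717 kg
Step 5: ED = E_pack / m_pack = 1121 / 12.717 = 88.15 Wh/kg

88.15 Wh/kg


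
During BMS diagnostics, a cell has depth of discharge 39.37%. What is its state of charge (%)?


SOC = 100 - DOD = 100 - 39.37 = 60.63%

60.63%


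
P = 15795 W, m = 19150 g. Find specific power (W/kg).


Convert: m = 19150 g = 19.15 kg
Specific power = 15795 W / 19.15 kg = 824.8 W/kg

824.8 W/kg


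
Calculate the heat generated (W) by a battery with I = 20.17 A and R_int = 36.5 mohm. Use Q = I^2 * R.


Convert: R = 36.5 mohm = 0.0365 ohm
I^2 = 406.83
Q = 406.83 * 0.0365 = 14.85 W

14.85 W


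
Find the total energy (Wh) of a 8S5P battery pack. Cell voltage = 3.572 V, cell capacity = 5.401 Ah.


E = Ns * Vcell * Np * Ccell = 8 * 3.572 * 5 * 5.401 = 771.7 Wh

771.7 Wh


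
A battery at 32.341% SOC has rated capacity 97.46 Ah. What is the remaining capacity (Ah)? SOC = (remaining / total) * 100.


remaining = SOC / 100 * total = 32.341 / 100 * 97.46 = 31.52 Ah

31.52 Ah


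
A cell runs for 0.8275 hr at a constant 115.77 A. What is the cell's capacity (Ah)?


C = I * t = 115.77 * 0.8275 = 95.80 Ah

95.80 Ah


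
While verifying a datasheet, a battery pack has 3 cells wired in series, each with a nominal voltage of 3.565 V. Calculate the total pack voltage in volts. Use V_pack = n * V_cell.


With 3 cells in series at 3.565 V each, V_pack = 10.695 V

10.695 V


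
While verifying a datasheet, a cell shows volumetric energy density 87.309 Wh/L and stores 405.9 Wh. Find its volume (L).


V = E / ED = 405.9 / 87.309 = 4.649 L

4.649 L


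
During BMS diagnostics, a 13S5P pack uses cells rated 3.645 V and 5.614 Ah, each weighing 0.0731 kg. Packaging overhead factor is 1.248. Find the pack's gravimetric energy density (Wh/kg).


Step 1: V_pack = 13 * 3.645 = 47.385 V
Step 2: C_pack = 5 * 5.614 = 28.07 Ah
Step 3: E_pack = V_pack * C_pack = 47.385 * 28.07 = 1330.1 Wh
Step 4: m_pack = 13 * 5 * 0.0731 * 1.248 = 5.9299 kg
Step 5: ED = E_pack / m_pack = 1330.1 / 5.9299 = 224.3 Wh/kg

224.3 Wh/kg


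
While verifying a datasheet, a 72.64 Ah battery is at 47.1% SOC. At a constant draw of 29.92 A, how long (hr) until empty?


Step 1: remaining = SOC/100 * C_total = 47.1/100 * 72.64 = 34.213 Ah
Step 2: t = remaining / I = 34.213 / 29.92 = 1.143 hr

1.143 hr


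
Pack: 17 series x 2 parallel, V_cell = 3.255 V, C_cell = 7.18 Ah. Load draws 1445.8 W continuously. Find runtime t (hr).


Step 1: E_pack = Ns * V_cell * Np * C_cell = 17 * 3.255 * 2 * 7.18 = 794.61 Wh
Step 2: t = E_pack / P = 794.61 / 1445.8 = 0.5496 hr

0.5496 hr


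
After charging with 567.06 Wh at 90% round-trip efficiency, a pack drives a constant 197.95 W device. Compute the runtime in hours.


Step 1: E_discharge = eta/100 * E_charge = 90/100 * 567.06 = 510.35 Wh
Step 2: t = E_discharge / P = 510.35 / 197.95 = 2.578 hr

2.578 hr


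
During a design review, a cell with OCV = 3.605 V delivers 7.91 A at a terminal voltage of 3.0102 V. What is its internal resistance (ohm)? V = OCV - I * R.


R = (OCV - V) / I = (3.605 - 3.0102) / 7.91 = 0.07520 ohm

0.07520 ohm


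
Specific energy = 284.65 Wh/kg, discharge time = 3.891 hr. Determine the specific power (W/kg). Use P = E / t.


Specific power = 284.65 Wh/kg / 3.891 hr = 73.16 W/kg

73.16 W/kg


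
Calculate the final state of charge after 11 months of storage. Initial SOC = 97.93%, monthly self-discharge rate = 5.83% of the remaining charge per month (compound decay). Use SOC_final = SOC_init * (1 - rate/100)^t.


decay = (1 - 5.83/100)^11 = 0.51646
SOC_final = 97.93 * 0.51646 = 50.58%

50.58%


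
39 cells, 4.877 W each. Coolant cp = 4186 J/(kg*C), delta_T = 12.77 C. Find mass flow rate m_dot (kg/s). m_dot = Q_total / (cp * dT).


Step 1: Total heat Q = 39 * 4.877 W = 190.2 W
Step 2: denom = cp * dT = 4186 * 12.77 = 53455
Step 3: m_dot = 190.2 / 53455 = 0.003558 kg/s

0.003558 kg/s


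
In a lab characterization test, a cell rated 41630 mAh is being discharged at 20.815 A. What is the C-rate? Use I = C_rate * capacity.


Convert: capacity = 41630 mAh = 41.63 Ah
Rearranging: C_rate = 20.815 / 41.63 = 0.5C

0.5C


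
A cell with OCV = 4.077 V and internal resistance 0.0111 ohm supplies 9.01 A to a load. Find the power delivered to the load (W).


Step 1: V_terminal = OCV - I*R = 4.077 - 9.01 * 0.0111 = 3.977 V
Step 2: P_out = V_terminal * I = 3.977 * 9.01 = 35.83 W

35.83 W


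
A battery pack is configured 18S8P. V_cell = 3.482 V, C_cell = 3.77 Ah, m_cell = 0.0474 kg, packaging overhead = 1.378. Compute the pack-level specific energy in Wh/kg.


Step 1: V_pack = 18 * 3.482 = 62.676 V
Step 2: C_pack = 8 * 3.77 = 30.16 Ah
Step 3: E_pack = V_pack * C_pack = 62.676 * 30.16 = 1890.3 Wh
Step 4: m_pack = 18 * 8 * 0.0474 * 1.378 = 9.4057 kg
Step 5: ED = E_pack / m_pack = 1890.3 / 9.4057 = 201.0 Wh/kg

201.0 Wh/kg


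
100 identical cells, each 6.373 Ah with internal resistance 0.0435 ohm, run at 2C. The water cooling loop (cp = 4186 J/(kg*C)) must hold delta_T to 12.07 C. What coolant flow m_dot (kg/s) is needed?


Step 1: I = 2 * 6.373 = 12.746 A
Step 2: Q_cell = I^2 * R = 12.746^2 * 0.0435 = 7.067 W
Step 3: Q_total = 100 * 7.067 = 706.7 W
Step 4: m_dot = Q_total / (cp * dT) = 706.7 / (4186 * 12.07) = 0.01399 kg/s

0.01399 kg/s


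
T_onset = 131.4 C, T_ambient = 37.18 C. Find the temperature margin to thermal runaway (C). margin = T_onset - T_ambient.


Safety margin = 131.4 C - 37.18 C = 94.22 C

94.22 C


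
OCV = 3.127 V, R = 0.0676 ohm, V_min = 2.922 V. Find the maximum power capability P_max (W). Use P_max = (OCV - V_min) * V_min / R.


P_max = (OCV - V_min) * V_min / R = (3.127 - 2.922) * 2.922 / 0.0676 = 0.205 * 2.922 / 0.0676 = 8.861 W

8.861 W


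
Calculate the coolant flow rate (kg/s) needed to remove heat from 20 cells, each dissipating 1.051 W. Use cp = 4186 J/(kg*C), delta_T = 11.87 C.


Q_total = 20 * 1.051 = 21.02 W
m_dot = Q_total / (cp * dT) = 21.02 / (4186 * 11.87) = 4.230e-04 kg/s

4.230e-04 kg/s


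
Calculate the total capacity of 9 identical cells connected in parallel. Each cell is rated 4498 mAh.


Convert: C_cell = 4498 mAh = 4.498 Ah
C_total = 9 * 4.498 = 40.482 Ah

40.482 Ah


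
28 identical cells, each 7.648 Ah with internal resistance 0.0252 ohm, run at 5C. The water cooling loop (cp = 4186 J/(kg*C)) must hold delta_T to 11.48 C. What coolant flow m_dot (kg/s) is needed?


Step 1: I = 5 * 7.648 = 38.24 A
Step 2: Q_cell = I^2 * R = 38.24^2 * 0.0252 = 36.85 W
Step 3: Q_total = 28 * 36.85 = 1031.8 W
Step 4: m_dot = Q_total / (cp * dT) = 1031.8 / (4186 * 11.48) = 0.02147 kg/s

0.02147 kg/s


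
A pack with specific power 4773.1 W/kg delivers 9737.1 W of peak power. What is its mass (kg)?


m = P / SP = 9737.1 / 4773.1 = 2.040 kg

2.040 kg


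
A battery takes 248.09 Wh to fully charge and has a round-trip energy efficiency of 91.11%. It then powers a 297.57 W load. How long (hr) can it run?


Step 1: E_discharge = eta/100 * E_charge = 91.11/100 * 248.09 = 226.03 Wh
Step 2: t = E_discharge / P = 226.03 / 297.57 = 0.7596 hr

0.7596 hr


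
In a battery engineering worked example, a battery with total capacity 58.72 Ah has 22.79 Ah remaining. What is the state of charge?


SOC = (remaining / total) * 100 = (22.79 / 58.72) * 100 = 38.81%

38.81%


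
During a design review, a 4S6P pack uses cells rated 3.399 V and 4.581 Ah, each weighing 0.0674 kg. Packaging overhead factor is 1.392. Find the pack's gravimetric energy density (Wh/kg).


Step 1: V_pack = 4 * 3.399 = 13.596 V
Step 2: C_pack = 6 * 4.581 = 27.486 Ah
Step 3: E_pack = V_pack * C_pack = 13.596 * 27.486 = 373.7 Wh
Step 4: m_pack = 4 * 6 * 0.0674 * 1.392 = 2.2517 kg
Step 5: ED = E_pack / m_pack = 373.7 / 2.2517 = 166.0 Wh/kg

166.0 Wh/kg


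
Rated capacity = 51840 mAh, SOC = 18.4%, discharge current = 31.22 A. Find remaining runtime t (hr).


Convert: C_total = 51840 mAh = 51.84 Ah
Step 1: remaining = SOC/100 * C_total = 18.4/100 * 51.84 = 9.5386 Ah
Step 2: t = remaining / I = 9.5386 / 31.22 = 0.3055 hr

0.3055 hr


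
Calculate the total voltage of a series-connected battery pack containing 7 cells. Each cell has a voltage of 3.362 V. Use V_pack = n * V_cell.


V_pack = n * V_cell = 7 * 3.362 = 23.534 V

23.534 V


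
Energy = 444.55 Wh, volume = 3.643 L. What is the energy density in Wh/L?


ED = E / V = 444.55 / 3.643 = 122.0 Wh/L

122.0 Wh/L


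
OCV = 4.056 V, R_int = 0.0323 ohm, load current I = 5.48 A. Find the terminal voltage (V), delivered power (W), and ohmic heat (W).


Step 1: V_terminal = OCV - I*R = 4.056 - 5.48 * 0.0323 = 3.879 V
Step 2: P_out = V_terminal * I = 3.879 * 5.48 = 21.26 W
Step 3: Q = I^2 * R = 5.48^2 * 0.0323 = 0.9700 W

V=3.879 V, P=21.26 W, Q=0.9700 W


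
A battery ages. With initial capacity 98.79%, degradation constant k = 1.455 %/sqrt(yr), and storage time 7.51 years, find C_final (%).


sqrt(t) = sqrt(7.51) = 2.7404
C_final = 98.79 - 1.455 * 2.7404 = 94.80%

94.80%


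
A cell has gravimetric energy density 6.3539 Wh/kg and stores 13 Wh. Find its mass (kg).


m = E / ED = 13 / 6.3539 = 2.046 kg

2.046 kg


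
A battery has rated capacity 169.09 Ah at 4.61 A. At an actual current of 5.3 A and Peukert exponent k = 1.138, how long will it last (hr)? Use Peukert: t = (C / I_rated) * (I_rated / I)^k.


t_rated = C / I_rated = 169.09 / 4.61 = 36.679 hr
(I_rated/I)^k = (0.86981)^1.138 = 0.85323
t = t_rated * (I_rated/I)^k = 36.679 * 0.85323 = 31.30 hr

31.30 hr


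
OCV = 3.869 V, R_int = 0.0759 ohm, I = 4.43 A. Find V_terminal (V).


IR drop = 4.43 * 0.0759 = 0.33624 V
V = 3.869 - 0.33624 = 3.533 V

3.533 V


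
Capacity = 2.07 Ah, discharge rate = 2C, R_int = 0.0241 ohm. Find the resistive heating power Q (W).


Step 1: I = C_rate * capacity = 2 * 2.07 = 4.14 A
Step 2: Q = I^2 * R = 4.14^2 * 0.0241 = 17.14 * 0.0241 = 0.4131 W

0.4131 W


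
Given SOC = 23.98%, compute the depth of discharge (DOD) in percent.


DOD = 100 - SOC = 100 - 23.98 = 76.02%

76.02%


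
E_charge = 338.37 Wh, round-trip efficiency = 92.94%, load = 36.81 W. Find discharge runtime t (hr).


Step 1: E_discharge = eta/100 * E_charge = 92.94/100 * 338.37 = 314.48 Wh
Step 2: t = E_discharge / P = 314.48 / 36.81 = 8.543 hr

8.543 hr


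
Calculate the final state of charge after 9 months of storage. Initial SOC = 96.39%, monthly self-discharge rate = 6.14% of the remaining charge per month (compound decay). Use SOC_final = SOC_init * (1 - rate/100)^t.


decay = (1 - 6.14/100)^9 = 0.56536
SOC_final = 96.39 * 0.56536 = 54.50%

54.50%


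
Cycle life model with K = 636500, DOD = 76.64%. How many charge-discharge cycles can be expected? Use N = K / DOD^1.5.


DOD^1.5 = 670.94
N = K / DOD^1.5 = 636500 / 670.94 = 948.7

948.7 cycles


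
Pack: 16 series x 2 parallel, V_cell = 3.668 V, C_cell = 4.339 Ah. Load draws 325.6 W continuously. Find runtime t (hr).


Step 1: E_pack = Ns * V_cell * Np * C_cell = 16 * 3.668 * 2 * 4.339 = 509.29 Wh
Step 2: t = E_pack / P = 509.29 / 325.6 = 1.564 hr

1.564 hr


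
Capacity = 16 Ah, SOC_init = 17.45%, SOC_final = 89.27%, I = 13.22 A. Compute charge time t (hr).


Step 1: dSOC = 89.27% - 17.45% = 71.82%
Step 2: delta_Ah = 16 * 71.82 / 100 = 11.491 Ah
Step 3: t = 11.491 / 13.22 = 0.8692 hr

0.8692 hr


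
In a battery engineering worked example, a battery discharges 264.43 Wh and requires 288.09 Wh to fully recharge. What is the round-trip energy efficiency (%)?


eta_e = E_dis / E_chg * 100 = 264.43 / 288.09 * 100 = 91.79%

91.79%


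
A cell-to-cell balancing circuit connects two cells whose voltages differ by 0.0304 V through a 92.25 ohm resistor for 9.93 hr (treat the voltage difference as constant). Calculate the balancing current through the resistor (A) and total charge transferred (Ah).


I_bal = dV / R = 0.0304 / 92.25 = 3.2954e-04 A
Q = I_bal * t = 3.2954e-04 * 9.93 = 0.003272 Ah

I=3.2954e-04 A, Q=0.003272 Ah


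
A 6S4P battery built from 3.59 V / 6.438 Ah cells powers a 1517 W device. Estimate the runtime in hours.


Step 1: E_pack = Ns * V_cell * Np * C_cell = 6 * 3.59 * 4 * 6.438 = 554.7 Wh
Step 2: t = E_pack / P = 554.7 / 1517 = 0.3657 hr

0.3657 hr


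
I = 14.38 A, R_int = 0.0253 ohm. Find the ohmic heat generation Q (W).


I^2 = 206.78
Q = 206.78 * 0.0253 = 5.232 W

5.232 W


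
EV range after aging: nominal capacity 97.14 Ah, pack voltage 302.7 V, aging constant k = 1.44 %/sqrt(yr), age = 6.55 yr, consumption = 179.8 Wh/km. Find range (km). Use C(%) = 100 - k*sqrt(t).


Step 1: capacity retention = 100 - 1.44 * sqrt(6.55) = 100 - 1.44 * 2.5593 = 96.315%
Step 2: C_now = 97.14 * 96.315/100 = 93.56 Ah
Step 3: E_pack = V * C_now = 302.7 * 93.56 = 28321 Wh
Step 4: range = E_pack / consumption = 28321 / 179.8 = 157.5 km

157.5 km


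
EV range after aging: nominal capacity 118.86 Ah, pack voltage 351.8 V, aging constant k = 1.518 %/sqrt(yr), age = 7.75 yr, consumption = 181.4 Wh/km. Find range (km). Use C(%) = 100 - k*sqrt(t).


Step 1: capacity retention = 100 - 1.518 * sqrt(7.75) = 100 - 1.518 * 2.7839 = 95.774%
Step 2: C_now = 118.86 * 95.774/100 = 113.84 Ah
Step 3: E_pack = V * C_now = 351.8 * 113.84 = 40049 Wh
Step 4: range = E_pack / consumption = 40049 / 181.4 = 220.8 km

220.8 km


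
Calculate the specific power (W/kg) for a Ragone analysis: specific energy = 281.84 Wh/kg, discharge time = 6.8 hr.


Specific power = 281.84 Wh/kg / 6.8 hr = 41.45 W/kg

41.45 W/kg


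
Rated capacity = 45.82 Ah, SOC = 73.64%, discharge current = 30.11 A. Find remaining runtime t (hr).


Step 1: remaining = SOC/100 * C_total = 73.64/100 * 45.82 = 33.742 Ah
Step 2: t = remaining / I = 33.742 / 30.11 = 1.121 hr

1.121 hr


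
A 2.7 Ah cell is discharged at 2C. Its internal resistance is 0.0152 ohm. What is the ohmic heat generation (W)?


Step 1: I = C_rate * capacity = 2 * 2.7 = 5.4 A
Step 2: Q = I^2 * R = 5.4^2 * 0.0152 = 29.16 * 0.0152 = 0.4432 W

0.4432 W


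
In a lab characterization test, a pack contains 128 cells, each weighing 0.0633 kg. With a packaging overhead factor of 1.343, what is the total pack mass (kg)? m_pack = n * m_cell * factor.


Cell mass sum = 128 * 0.0633 = 8.1024 kg
With overhead 1.343: m_pack = 8.1024 * 1.343 = 10.88 kg

10.88 kg


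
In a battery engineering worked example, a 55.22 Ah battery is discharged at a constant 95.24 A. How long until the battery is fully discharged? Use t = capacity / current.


Runtime = 55.22 Ah / 95.24 A = 0.5798 hr

0.5798 hr


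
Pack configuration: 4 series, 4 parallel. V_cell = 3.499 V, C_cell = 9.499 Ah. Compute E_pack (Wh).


E = Ns * Vcell * Np * Ccell = 4 * 3.499 * 4 * 9.499 = 531.8 Wh

531.8 Wh


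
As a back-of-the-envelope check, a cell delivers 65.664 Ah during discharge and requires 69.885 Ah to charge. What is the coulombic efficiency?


eta_c = Q_dis / Q_chg * 100 = 65.664 / 69.885 * 100 = 93.96%

93.96%


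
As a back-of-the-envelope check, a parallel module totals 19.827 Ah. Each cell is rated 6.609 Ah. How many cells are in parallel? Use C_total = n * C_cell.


n = C_total / C_cell = 19.827 / 6.609 = 3

3


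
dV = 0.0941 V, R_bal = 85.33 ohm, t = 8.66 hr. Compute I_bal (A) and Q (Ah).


First, Ohm's law: I_bal = 0.0941 V / 85.33 ohm = 0.0011028 A
Then Q = I * t = 0.0011028 A * 8.66 hr = 0.009550 Ah

I=0.0011028 A, Q=0.009550 Ah


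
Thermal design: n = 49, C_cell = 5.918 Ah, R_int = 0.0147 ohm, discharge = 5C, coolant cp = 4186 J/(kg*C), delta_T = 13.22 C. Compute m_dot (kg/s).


Step 1: I = 5 * 5.918 = 29.59 A
Step 2: Q_cell = I^2 * R = 29.59^2 * 0.0147 = 12.871 W
Step 3: Q_total = 49 * 12.871 = 630.68 W
Step 4: m_dot = Q_total / (cp * dT) = 630.68 / (4186 * 13.22) = 0.01140 kg/s

0.01140 kg/s


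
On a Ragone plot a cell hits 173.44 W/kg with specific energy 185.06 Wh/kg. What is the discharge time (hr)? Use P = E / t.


t = E / P = 185.06 / 173.44 = 1.067 hr

1.067 hr


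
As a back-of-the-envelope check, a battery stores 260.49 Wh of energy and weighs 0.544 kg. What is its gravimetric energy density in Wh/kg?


Specific energy = 260.49 Wh / 0.544 kg = 478.8 Wh/kg

478.8 Wh/kg


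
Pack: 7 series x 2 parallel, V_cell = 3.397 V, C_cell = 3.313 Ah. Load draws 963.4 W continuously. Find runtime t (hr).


Step 1: E_pack = Ns * V_cell * Np * C_cell = 7 * 3.397 * 2 * 3.313 = 157.56 Wh
Step 2: t = E_pack / P = 157.56 / 963.4 = 0.1635 hr

0.1635 hr


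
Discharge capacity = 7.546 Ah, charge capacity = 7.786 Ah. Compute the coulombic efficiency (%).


eta_c = Q_dis / Q_chg * 100 = 7.546 / 7.786 * 100 = 96.92%

96.92%


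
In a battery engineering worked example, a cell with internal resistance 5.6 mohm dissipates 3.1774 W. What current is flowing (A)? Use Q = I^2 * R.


Convert: R = 5.6 mohm = 0.0056 ohm
I = sqrt(Q / R) = sqrt(3.1774 / 0.0056) = sqrt(567.39) = 23.82 A

23.82 A


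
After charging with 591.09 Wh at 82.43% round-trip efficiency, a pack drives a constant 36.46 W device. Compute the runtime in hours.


Step 1: E_discharge = eta/100 * E_charge = 82.43/100 * 591.09 = 487.24 Wh
Step 2: t = E_discharge / P = 487.24 / 36.46 = 13.36 hr

13.36 hr


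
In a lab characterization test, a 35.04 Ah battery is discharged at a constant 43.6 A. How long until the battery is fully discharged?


t = capacity / current = 35.04 / 43.6 = 0.8037 hr

0.8037 hr


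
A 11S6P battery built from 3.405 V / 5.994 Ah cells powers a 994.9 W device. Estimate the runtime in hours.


Step 1: E_pack = Ns * V_cell * Np * C_cell = 11 * 3.405 * 6 * 5.994 = 1347 Wh
Step 2: t = E_pack / P = 1347 / 994.9 = 1.354 hr

1.354 hr


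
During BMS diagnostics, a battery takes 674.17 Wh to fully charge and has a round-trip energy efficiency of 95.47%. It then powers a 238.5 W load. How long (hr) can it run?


Step 1: E_discharge = eta/100 * E_charge = 95.47/100 * 674.17 = 643.63 Wh
Step 2: t = E_discharge / P = 643.63 / 238.5 = 2.699 hr

2.699 hr


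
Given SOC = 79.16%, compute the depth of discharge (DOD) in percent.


DOD = 100 - SOC = 100 - 79.16 = 20.84%

20.84%


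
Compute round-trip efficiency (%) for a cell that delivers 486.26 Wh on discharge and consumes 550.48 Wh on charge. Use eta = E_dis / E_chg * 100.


Round-trip efficiency = 486.26/550.48 * 100% = 88.33%

88.33%


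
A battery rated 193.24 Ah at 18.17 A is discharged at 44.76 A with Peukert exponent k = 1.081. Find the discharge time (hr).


t_rated = C / I_rated = 193.24 / 18.17 = 10.635 hr
(I_rated/I)^k = (0.40594)^1.081 = 0.37735
t = t_rated * (I_rated/I)^k = 10.635 * 0.37735 = 4.013 hr

4.013 hr


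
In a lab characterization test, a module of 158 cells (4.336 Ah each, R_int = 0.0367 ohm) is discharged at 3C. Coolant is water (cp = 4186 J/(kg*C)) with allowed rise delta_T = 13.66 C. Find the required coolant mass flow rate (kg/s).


Step 1: I = 3 * 4.336 = 13.008 A
Step 2: Q_cell = I^2 * R = 13.008^2 * 0.0367 = 6.2099 W
Step 3: Q_total = 158 * 6.2099 = 981.16 W
Step 4: m_dot = Q_total / (cp * dT) = 981.16 / (4186 * 13.66) = 0.01716 kg/s

0.01716 kg/s


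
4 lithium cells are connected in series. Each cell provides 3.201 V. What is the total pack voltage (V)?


Series voltages add: 4 * 3.201 V = 12.804 V

12.804 V


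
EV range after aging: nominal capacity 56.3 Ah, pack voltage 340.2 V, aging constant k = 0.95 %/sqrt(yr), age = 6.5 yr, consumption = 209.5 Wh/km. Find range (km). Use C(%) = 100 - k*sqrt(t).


Step 1: capacity retention = 100 - 0.95 * sqrt(6.5) = 100 - 0.95 * 2.5495 = 97.578%
Step 2: C_now = 56.3 * 97.578/100 = 54.936 Ah
Step 3: E_pack = V * C_now = 340.2 * 54.936 = 18689 Wh
Step 4: range = E_pack / consumption = 18689 / 209.5 = 89.21 km

89.21 km


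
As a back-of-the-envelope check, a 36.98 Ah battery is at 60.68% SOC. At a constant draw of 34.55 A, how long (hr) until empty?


Step 1: remaining = SOC/100 * C_total = 60.68/100 * 36.98 = 22.439 Ah
Step 2: t = remaining / I = 22.439 / 34.55 = 0.6495 hr

0.6495 hr


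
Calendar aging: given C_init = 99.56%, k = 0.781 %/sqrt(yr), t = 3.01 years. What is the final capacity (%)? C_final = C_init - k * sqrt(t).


Step 1: sqrt(3.01 yr) = 1.7349
Step 2: drop = 0.781 * 1.7349 = 1.355
Step 3: C_final = 99.56 - 1.355 = 98.21%

98.21%


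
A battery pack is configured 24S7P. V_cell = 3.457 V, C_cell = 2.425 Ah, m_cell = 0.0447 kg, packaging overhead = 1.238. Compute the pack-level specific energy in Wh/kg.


Step 1: V_pack = 24 * 3.457 = 82.968 V
Step 2: C_pack = 7 * 2.425 = 16.975 Ah
Step 3: E_pack = V_pack * C_pack = 82.968 * 16.975 = 1408.4 Wh
Step 4: m_pack = 24 * 7 * 0.0447 * 1.238 = 9.2969 kg
Step 5: ED = E_pack / m_pack = 1408.4 / 9.2969 = 151.5 Wh/kg

151.5 Wh/kg


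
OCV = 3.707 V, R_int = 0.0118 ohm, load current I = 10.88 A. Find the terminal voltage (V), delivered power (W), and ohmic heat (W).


Step 1: V_terminal = OCV - I*R = 3.707 - 10.88 * 0.0118 = 3.5786 V
Step 2: P_out = V_terminal * I = 3.5786 * 10.88 = 38.94 W
Step 3: Q = I^2 * R = 10.88^2 * 0.0118 = 1.397 W

V=3.5786 V, P=38.94 W, Q=1.397 W


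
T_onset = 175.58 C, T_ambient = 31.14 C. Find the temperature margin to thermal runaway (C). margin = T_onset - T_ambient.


Safety margin = 175.58 C - 31.14 C = 144.44 C

144.44 C


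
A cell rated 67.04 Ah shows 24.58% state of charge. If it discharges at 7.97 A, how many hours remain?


Step 1: remaining = SOC/100 * C_total = 24.58/100 * 67.04 = 16.478 Ah
Step 2: t = remaining / I = 16.478 / 7.97 = 2.068 hr

2.068 hr


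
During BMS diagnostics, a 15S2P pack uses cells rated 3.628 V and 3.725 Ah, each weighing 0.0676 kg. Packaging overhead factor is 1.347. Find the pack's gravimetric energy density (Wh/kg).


Step 1: V_pack = 15 * 3.628 = 54.42 V
Step 2: C_pack = 2 * 3.725 = 7.45 Ah
Step 3: E_pack = V_pack * C_pack = 54.42 * 7.45 = 405.43 Wh
Step 4: m_pack = 15 * 2 * 0.0676 * 1.347 = 2.7317 kg
Step 5: ED = E_pack / m_pack = 405.43 / 2.7317 = 148.4 Wh/kg

148.4 Wh/kg


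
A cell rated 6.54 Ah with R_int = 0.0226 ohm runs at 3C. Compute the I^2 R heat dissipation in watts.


Step 1: I = C_rate * capacity = 3 * 6.54 = 19.62 A
Step 2: Q = I^2 * R = 19.62^2 * 0.0226 = 384.94 * 0.0226 = 8.700 W

8.700 W


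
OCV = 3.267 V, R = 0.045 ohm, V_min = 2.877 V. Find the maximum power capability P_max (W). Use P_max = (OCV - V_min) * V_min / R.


dV = OCV - V_min = 0.39 V (so I_max = dV / R)
P_max = dV * V_min / R = 0.39 * 2.877 / 0.045 = 24.93 W

24.93 W


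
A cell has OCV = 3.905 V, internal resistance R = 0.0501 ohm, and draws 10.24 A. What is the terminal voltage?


V = OCV - I*R = 3.905 - 10.24 * 0.0501 = 3.392 V

3.392 V


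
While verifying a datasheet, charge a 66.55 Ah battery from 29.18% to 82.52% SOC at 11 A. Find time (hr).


delta_Ah = 66.55 * (82.52 - 29.18) / 100 = 35.498 Ah
t = delta_Ah / I = 35.498 / 11 = 3.227 hr

3.227 hr


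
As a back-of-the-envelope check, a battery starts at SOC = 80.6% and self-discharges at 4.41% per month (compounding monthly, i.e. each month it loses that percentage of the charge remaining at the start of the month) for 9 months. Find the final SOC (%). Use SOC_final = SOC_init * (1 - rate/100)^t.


decay = (1 - 4.41/100)^9 = 0.66636
SOC_final = 80.6 * 0.66636 = 53.71%

53.71%


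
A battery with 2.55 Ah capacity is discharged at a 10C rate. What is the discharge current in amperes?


I = C_rate * capacity = 10 * 2.55 = 25.5 A

25.5 A


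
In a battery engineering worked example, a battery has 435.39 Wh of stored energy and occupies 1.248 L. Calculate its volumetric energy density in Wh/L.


ED = E / V = 435.39 / 1.248 = 348.9 Wh/L

348.9 Wh/L


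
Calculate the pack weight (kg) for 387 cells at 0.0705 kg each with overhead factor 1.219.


m_pack = n * m_cell * overhead = 387 * 0.0705 * 1.219 = 33.26 kg

33.26 kg


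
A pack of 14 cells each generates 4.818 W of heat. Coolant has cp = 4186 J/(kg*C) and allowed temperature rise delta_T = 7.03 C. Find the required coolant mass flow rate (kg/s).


Step 1: Total heat Q = 14 * 4.818 W = 67.452 W
Step 2: denom = cp * dT = 4186 * 7.03 = 29428
Step 3: m_dot = 67.452 / 29428 = 0.002292 kg/s

0.002292 kg/s


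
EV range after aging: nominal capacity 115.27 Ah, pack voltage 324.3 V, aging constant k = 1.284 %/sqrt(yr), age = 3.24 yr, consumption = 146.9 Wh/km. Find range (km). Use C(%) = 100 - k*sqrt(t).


Step 1: capacity retention = 100 - 1.284 * sqrt(3.24) = 100 - 1.284 * 1.8 = 97.689%
Step 2: C_now = 115.27 * 97.689/100 = 112.61 Ah
Step 3: E_pack = V * C_now = 324.3 * 112.61 = 36519 Wh
Step 4: range = E_pack / consumption = 36519 / 146.9 = 248.6 km

248.6 km


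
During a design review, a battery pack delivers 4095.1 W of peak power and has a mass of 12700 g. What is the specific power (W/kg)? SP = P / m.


Convert: m = 12700 g = 12.7 kg
Specific power = 4095.1 W / 12.7 kg = 322.4 W/kg

322.4 W/kg


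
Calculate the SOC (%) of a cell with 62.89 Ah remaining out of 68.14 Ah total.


SOC% = 62.89 / 68.14 * 100 = 92.30%

92.30%


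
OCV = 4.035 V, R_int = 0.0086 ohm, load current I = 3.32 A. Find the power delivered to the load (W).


Step 1: V_terminal = OCV - I*R = 4.035 - 3.32 * 0.0086 = 4.0064 V
Step 2: P_out = V_terminal * I = 4.0064 * 3.32 = 13.30 W

13.30 W


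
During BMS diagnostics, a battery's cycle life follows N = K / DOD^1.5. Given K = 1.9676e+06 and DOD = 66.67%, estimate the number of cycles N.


Step 1: DOD^1.5 = 66.67^1.5 = 544.37
Step 2: N = 1.9676e+06 / 544.37 = 3614 cycles

3614 cycles


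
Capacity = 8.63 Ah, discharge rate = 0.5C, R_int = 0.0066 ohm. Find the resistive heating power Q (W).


Step 1: I = C_rate * capacity = 0.5 * 8.63 = 4.315 A
Step 2: Q = I^2 * R = 4.315^2 * 0.0066 = 18.619 * 0.0066 = 0.1229 W

0.1229 W


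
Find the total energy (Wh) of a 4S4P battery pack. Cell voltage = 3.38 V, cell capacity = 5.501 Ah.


V_pack = 4 * 3.38 = 13.52 V
C_pack = 4 * 5.501 = 22.004 Ah
E = V_pack * C_pack = 13.52 * 22.004 = 297.5 Wh

297.5 Wh


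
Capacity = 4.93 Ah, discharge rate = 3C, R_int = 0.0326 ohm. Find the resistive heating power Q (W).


Step 1: I = C_rate * capacity = 3 * 4.93 = 14.79 A
Step 2: Q = I^2 * R = 14.79^2 * 0.0326 = 218.74 * 0.0326 = 7.131 W

7.131 W


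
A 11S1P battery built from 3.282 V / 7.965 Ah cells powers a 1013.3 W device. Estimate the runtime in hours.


Step 1: E_pack = Ns * V_cell * Np * C_cell = 11 * 3.282 * 1 * 7.965 = 287.55 Wh
Step 2: t = E_pack / P = 287.55 / 1013.3 = 0.2838 hr

0.2838 hr


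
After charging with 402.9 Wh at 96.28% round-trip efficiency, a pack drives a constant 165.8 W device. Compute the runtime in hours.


Step 1: E_discharge = eta/100 * E_charge = 96.28/100 * 402.9 = 387.91 Wh
Step 2: t = E_discharge / P = 387.91 / 165.8 = 2.340 hr

2.340 hr


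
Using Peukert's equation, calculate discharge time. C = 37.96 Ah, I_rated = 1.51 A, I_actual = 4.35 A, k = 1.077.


Step 1: t_rated = C / I_rated = 37.96 / 1.51 = 25.139 hr
Step 2: ratio = 1.51 / 4.35 = 0.34713
Step 3: ratio^k = 0.34713^1.077 = 0.31997
Step 4: t = t_rated * ratio^k = 25.139 * 0.31997 = 8.044 hr

8.044 hr


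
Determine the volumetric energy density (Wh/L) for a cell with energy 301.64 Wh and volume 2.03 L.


ED = E / V = 301.64 / 2.03 = 148.6 Wh/L

148.6 Wh/L


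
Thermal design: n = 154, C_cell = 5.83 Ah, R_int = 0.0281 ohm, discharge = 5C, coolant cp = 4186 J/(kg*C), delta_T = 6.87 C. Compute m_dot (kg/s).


Step 1: I = 5 * 5.83 = 29.15 A
Step 2: Q_cell = I^2 * R = 29.15^2 * 0.0281 = 23.877 W
Step 3: Q_total = 154 * 23.877 = 3677.1 W
Step 4: m_dot = Q_total / (cp * dT) = 3677.1 / (4186 * 6.87) = 0.1279 kg/s

0.1279 kg/s
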